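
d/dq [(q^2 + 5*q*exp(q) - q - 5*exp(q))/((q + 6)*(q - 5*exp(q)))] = ((q + 6)*(q - 5*exp(q))*(5*q*exp(q) + 2*q - 1) + (q + 6)*(5*exp(q) - 1)*(q^2 + 5*q*exp(q) - q - 5*exp(q)) + (q - 5*exp(q))*(-q^2 - 5*q*exp(q) + q + 5*exp(q)))/((q + 6)^2*(q - 5*exp(q))^2)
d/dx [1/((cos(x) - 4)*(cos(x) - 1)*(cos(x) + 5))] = 3*(cos(x)^2 - 7)*sin(x)/((cos(x) - 4)^2*(cos(x) - 1)^2*(cos(x) + 5)^2)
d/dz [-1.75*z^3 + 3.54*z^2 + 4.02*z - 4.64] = -5.25*z^2 + 7.08*z + 4.02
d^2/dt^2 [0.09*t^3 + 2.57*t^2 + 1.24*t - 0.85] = 0.54*t + 5.14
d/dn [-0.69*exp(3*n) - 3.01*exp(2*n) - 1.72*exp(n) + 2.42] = (-2.07*exp(2*n) - 6.02*exp(n) - 1.72)*exp(n)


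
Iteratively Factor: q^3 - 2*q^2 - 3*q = (q - 3)*(q^2 + q) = q*(q - 3)*(q + 1)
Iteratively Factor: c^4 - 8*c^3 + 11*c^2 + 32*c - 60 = (c - 5)*(c^3 - 3*c^2 - 4*c + 12) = (c - 5)*(c - 3)*(c^2 - 4) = (c - 5)*(c - 3)*(c - 2)*(c + 2)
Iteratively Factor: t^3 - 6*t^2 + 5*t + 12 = (t + 1)*(t^2 - 7*t + 12) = (t - 4)*(t + 1)*(t - 3)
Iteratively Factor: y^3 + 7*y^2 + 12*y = (y)*(y^2 + 7*y + 12) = y*(y + 4)*(y + 3)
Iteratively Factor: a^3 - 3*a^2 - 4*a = (a - 4)*(a^2 + a) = (a - 4)*(a + 1)*(a)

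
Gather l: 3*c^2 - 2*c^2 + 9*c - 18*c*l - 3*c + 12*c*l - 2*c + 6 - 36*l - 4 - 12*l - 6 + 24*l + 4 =c^2 + 4*c + l*(-6*c - 24)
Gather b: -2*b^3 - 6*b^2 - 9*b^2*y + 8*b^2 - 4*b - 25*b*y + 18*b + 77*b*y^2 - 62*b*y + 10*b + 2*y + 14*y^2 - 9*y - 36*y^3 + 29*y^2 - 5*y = -2*b^3 + b^2*(2 - 9*y) + b*(77*y^2 - 87*y + 24) - 36*y^3 + 43*y^2 - 12*y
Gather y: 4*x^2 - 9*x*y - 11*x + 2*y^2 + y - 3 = 4*x^2 - 11*x + 2*y^2 + y*(1 - 9*x) - 3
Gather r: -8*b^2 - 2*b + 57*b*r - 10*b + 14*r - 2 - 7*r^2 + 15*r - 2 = -8*b^2 - 12*b - 7*r^2 + r*(57*b + 29) - 4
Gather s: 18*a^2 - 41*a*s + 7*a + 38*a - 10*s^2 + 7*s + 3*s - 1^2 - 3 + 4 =18*a^2 + 45*a - 10*s^2 + s*(10 - 41*a)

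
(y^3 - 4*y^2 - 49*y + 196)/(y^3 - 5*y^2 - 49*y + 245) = (y - 4)/(y - 5)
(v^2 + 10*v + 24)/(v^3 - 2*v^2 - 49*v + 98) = (v^2 + 10*v + 24)/(v^3 - 2*v^2 - 49*v + 98)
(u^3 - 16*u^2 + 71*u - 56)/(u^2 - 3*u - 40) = (u^2 - 8*u + 7)/(u + 5)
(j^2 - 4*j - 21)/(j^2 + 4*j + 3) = (j - 7)/(j + 1)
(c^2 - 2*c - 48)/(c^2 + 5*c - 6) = (c - 8)/(c - 1)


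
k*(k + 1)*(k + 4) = k^3 + 5*k^2 + 4*k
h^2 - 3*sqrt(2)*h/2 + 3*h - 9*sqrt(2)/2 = (h + 3)*(h - 3*sqrt(2)/2)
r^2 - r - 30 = (r - 6)*(r + 5)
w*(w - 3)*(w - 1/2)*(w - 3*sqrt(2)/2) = w^4 - 7*w^3/2 - 3*sqrt(2)*w^3/2 + 3*w^2/2 + 21*sqrt(2)*w^2/4 - 9*sqrt(2)*w/4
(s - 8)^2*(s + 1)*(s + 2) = s^4 - 13*s^3 + 18*s^2 + 160*s + 128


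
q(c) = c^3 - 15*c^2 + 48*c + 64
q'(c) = 3*c^2 - 30*c + 48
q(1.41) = 104.66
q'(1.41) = 11.66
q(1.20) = 101.73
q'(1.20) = 16.32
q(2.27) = 107.36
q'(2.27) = -4.64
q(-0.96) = 3.21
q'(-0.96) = 79.56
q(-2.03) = -103.62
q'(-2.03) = 121.26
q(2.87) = 101.85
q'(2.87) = -13.39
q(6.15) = 24.47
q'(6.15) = -23.03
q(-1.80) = -76.83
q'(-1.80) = 111.72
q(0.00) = 64.00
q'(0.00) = 48.00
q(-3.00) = -242.00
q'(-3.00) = 165.00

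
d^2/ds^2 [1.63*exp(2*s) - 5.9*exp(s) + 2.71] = (6.52*exp(s) - 5.9)*exp(s)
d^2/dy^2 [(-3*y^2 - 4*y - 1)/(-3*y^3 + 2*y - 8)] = 2*(27*y^6 + 108*y^5 + 108*y^4 - 480*y^3 - 594*y^2 - 72*y + 260)/(27*y^9 - 54*y^7 + 216*y^6 + 36*y^5 - 288*y^4 + 568*y^3 + 96*y^2 - 384*y + 512)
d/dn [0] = 0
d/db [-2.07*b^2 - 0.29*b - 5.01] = -4.14*b - 0.29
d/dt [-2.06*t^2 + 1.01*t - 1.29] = 1.01 - 4.12*t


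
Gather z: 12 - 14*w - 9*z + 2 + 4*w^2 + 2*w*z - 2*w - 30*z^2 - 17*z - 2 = 4*w^2 - 16*w - 30*z^2 + z*(2*w - 26) + 12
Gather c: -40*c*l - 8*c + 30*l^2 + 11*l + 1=c*(-40*l - 8) + 30*l^2 + 11*l + 1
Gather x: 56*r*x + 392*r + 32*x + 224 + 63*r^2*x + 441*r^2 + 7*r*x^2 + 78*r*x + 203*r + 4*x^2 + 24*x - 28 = 441*r^2 + 595*r + x^2*(7*r + 4) + x*(63*r^2 + 134*r + 56) + 196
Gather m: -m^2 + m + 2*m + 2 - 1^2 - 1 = -m^2 + 3*m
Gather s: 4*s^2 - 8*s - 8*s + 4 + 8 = 4*s^2 - 16*s + 12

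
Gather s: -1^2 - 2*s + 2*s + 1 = 0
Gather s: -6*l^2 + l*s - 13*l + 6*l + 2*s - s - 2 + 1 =-6*l^2 - 7*l + s*(l + 1) - 1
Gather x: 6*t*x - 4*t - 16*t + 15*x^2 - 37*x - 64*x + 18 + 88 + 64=-20*t + 15*x^2 + x*(6*t - 101) + 170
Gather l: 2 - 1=1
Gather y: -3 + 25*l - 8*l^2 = -8*l^2 + 25*l - 3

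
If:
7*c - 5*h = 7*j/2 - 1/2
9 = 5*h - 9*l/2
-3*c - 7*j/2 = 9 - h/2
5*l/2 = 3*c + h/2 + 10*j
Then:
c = -30743/9862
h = -19431/4931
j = -2280/4931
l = -31452/4931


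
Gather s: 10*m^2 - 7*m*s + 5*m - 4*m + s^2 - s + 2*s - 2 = 10*m^2 + m + s^2 + s*(1 - 7*m) - 2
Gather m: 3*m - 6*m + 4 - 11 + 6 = -3*m - 1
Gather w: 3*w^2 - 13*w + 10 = 3*w^2 - 13*w + 10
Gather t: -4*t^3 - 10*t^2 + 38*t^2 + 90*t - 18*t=-4*t^3 + 28*t^2 + 72*t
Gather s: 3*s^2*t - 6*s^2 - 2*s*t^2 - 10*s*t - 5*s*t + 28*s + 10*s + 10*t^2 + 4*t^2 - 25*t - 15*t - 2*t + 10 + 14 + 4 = s^2*(3*t - 6) + s*(-2*t^2 - 15*t + 38) + 14*t^2 - 42*t + 28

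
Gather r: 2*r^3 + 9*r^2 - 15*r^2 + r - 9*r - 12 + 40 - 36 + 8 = 2*r^3 - 6*r^2 - 8*r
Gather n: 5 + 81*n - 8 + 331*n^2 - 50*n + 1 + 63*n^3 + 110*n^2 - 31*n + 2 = 63*n^3 + 441*n^2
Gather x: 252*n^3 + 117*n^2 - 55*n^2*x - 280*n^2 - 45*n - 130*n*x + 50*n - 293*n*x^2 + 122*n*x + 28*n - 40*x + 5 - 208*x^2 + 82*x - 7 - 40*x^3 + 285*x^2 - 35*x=252*n^3 - 163*n^2 + 33*n - 40*x^3 + x^2*(77 - 293*n) + x*(-55*n^2 - 8*n + 7) - 2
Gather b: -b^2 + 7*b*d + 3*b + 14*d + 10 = -b^2 + b*(7*d + 3) + 14*d + 10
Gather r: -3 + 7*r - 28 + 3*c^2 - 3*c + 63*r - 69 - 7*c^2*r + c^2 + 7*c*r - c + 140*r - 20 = 4*c^2 - 4*c + r*(-7*c^2 + 7*c + 210) - 120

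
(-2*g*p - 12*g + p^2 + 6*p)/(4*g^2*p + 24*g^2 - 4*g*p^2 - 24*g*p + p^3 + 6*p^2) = 1/(-2*g + p)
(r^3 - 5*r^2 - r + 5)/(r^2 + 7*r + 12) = (r^3 - 5*r^2 - r + 5)/(r^2 + 7*r + 12)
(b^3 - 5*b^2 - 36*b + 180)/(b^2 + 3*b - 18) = (b^2 - 11*b + 30)/(b - 3)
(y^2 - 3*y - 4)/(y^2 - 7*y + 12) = (y + 1)/(y - 3)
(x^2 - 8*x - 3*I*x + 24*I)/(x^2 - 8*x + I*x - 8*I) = (x - 3*I)/(x + I)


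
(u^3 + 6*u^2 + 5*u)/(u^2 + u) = u + 5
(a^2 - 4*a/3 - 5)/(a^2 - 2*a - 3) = (a + 5/3)/(a + 1)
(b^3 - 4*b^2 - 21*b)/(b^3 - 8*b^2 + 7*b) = (b + 3)/(b - 1)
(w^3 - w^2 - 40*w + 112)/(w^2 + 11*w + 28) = (w^2 - 8*w + 16)/(w + 4)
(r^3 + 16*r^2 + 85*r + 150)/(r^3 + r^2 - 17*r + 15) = (r^2 + 11*r + 30)/(r^2 - 4*r + 3)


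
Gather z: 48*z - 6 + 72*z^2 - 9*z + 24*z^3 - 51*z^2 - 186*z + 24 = 24*z^3 + 21*z^2 - 147*z + 18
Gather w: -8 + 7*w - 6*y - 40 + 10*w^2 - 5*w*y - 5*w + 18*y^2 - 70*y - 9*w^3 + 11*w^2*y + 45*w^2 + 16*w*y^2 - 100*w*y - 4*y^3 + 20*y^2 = -9*w^3 + w^2*(11*y + 55) + w*(16*y^2 - 105*y + 2) - 4*y^3 + 38*y^2 - 76*y - 48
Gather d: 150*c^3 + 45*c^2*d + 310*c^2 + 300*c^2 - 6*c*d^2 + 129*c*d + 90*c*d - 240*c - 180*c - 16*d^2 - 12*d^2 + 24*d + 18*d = 150*c^3 + 610*c^2 - 420*c + d^2*(-6*c - 28) + d*(45*c^2 + 219*c + 42)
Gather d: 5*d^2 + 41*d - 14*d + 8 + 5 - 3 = 5*d^2 + 27*d + 10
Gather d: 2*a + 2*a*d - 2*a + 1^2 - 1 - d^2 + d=-d^2 + d*(2*a + 1)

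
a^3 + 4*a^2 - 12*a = a*(a - 2)*(a + 6)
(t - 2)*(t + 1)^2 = t^3 - 3*t - 2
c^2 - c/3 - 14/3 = (c - 7/3)*(c + 2)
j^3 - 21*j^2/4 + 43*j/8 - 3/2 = (j - 4)*(j - 3/4)*(j - 1/2)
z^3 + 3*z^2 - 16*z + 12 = (z - 2)*(z - 1)*(z + 6)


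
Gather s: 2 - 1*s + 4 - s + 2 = 8 - 2*s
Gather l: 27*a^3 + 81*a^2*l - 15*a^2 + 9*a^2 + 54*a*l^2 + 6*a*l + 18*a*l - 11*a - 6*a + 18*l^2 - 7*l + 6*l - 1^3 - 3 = 27*a^3 - 6*a^2 - 17*a + l^2*(54*a + 18) + l*(81*a^2 + 24*a - 1) - 4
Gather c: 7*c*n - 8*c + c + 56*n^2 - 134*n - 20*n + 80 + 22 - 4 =c*(7*n - 7) + 56*n^2 - 154*n + 98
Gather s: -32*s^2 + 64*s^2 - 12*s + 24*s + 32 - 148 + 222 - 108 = 32*s^2 + 12*s - 2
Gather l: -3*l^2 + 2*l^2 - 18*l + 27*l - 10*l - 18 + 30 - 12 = -l^2 - l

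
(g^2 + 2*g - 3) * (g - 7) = g^3 - 5*g^2 - 17*g + 21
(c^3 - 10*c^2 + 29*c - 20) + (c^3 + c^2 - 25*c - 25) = 2*c^3 - 9*c^2 + 4*c - 45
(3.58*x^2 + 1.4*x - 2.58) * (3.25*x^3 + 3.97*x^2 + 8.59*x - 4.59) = 11.635*x^5 + 18.7626*x^4 + 27.9252*x^3 - 14.6488*x^2 - 28.5882*x + 11.8422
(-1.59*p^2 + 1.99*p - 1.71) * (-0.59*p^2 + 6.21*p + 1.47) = 0.9381*p^4 - 11.048*p^3 + 11.0295*p^2 - 7.6938*p - 2.5137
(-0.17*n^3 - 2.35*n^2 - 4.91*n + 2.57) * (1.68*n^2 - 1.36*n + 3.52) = -0.2856*n^5 - 3.7168*n^4 - 5.6512*n^3 + 2.7232*n^2 - 20.7784*n + 9.0464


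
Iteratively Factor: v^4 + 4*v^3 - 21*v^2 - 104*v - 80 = (v - 5)*(v^3 + 9*v^2 + 24*v + 16) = (v - 5)*(v + 4)*(v^2 + 5*v + 4) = (v - 5)*(v + 1)*(v + 4)*(v + 4)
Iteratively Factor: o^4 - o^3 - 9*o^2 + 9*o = (o)*(o^3 - o^2 - 9*o + 9) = o*(o - 3)*(o^2 + 2*o - 3) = o*(o - 3)*(o - 1)*(o + 3)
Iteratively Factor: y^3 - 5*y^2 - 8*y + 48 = (y - 4)*(y^2 - y - 12) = (y - 4)^2*(y + 3)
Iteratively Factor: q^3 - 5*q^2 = (q)*(q^2 - 5*q) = q^2*(q - 5)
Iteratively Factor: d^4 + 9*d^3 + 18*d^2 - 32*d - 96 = (d + 4)*(d^3 + 5*d^2 - 2*d - 24) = (d + 3)*(d + 4)*(d^2 + 2*d - 8) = (d + 3)*(d + 4)^2*(d - 2)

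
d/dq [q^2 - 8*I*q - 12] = 2*q - 8*I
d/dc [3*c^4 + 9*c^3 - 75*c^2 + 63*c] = 12*c^3 + 27*c^2 - 150*c + 63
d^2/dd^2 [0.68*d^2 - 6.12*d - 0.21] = 1.36000000000000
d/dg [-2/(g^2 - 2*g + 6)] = 4*(g - 1)/(g^2 - 2*g + 6)^2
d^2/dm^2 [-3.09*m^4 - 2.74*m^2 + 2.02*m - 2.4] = -37.08*m^2 - 5.48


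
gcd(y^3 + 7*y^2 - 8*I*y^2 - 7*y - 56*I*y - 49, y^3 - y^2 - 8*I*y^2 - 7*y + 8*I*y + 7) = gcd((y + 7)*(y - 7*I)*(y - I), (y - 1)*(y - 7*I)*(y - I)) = y^2 - 8*I*y - 7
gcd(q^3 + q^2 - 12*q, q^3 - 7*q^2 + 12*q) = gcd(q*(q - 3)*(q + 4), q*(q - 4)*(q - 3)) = q^2 - 3*q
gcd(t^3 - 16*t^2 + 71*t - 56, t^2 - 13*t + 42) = t - 7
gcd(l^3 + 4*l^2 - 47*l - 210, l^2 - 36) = l + 6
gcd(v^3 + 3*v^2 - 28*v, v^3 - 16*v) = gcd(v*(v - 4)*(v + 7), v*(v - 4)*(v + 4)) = v^2 - 4*v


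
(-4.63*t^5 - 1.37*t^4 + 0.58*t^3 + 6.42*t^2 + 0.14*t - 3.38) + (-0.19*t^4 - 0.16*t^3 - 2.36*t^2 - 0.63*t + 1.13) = -4.63*t^5 - 1.56*t^4 + 0.42*t^3 + 4.06*t^2 - 0.49*t - 2.25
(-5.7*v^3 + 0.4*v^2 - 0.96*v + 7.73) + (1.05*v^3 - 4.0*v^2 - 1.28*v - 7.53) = -4.65*v^3 - 3.6*v^2 - 2.24*v + 0.2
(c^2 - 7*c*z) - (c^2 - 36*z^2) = -7*c*z + 36*z^2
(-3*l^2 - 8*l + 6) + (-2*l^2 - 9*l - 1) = -5*l^2 - 17*l + 5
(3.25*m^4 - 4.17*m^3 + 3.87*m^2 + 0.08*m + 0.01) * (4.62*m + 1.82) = 15.015*m^5 - 13.3504*m^4 + 10.29*m^3 + 7.413*m^2 + 0.1918*m + 0.0182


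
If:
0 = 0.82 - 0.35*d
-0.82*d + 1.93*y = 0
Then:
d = 2.34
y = 1.00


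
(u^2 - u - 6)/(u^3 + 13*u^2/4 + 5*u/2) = 4*(u - 3)/(u*(4*u + 5))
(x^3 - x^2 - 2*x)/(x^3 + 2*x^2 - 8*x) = (x + 1)/(x + 4)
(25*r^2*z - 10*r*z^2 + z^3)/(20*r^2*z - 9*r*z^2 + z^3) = (-5*r + z)/(-4*r + z)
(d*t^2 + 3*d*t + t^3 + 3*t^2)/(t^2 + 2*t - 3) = t*(d + t)/(t - 1)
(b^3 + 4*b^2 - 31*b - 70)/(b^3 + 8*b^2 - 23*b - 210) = (b + 2)/(b + 6)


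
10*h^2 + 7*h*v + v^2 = (2*h + v)*(5*h + v)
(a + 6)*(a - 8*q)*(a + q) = a^3 - 7*a^2*q + 6*a^2 - 8*a*q^2 - 42*a*q - 48*q^2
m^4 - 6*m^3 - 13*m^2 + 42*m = m*(m - 7)*(m - 2)*(m + 3)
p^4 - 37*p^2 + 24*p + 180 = (p - 5)*(p - 3)*(p + 2)*(p + 6)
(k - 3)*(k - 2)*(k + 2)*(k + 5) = k^4 + 2*k^3 - 19*k^2 - 8*k + 60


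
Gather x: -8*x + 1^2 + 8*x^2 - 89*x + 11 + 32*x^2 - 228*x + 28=40*x^2 - 325*x + 40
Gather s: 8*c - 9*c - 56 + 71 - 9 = 6 - c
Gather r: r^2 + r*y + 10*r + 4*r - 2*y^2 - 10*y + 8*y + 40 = r^2 + r*(y + 14) - 2*y^2 - 2*y + 40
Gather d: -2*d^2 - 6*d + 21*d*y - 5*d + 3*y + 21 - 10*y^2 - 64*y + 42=-2*d^2 + d*(21*y - 11) - 10*y^2 - 61*y + 63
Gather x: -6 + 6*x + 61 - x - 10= 5*x + 45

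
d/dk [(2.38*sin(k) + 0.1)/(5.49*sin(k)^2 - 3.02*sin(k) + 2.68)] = (-13.0662*sin(k)^2 - 1.098*sin(k) + 6.6804)*cos(k)/(30.1401*sin(k)^4 - 33.1596*sin(k)^3 + 38.5468*sin(k)^2 - 16.1872*sin(k) + 7.1824)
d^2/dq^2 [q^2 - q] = 2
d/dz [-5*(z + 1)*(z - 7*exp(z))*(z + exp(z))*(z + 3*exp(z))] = 15*z^3*exp(z) - 20*z^3 + 250*z^2*exp(2*z) + 60*z^2*exp(z) - 15*z^2 + 315*z*exp(3*z) + 500*z*exp(2*z) + 30*z*exp(z) + 420*exp(3*z) + 125*exp(2*z)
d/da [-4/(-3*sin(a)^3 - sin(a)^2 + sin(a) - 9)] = 4*(-9*sin(a)^2 - 2*sin(a) + 1)*cos(a)/(3*sin(a)^3 + sin(a)^2 - sin(a) + 9)^2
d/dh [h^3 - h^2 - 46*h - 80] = 3*h^2 - 2*h - 46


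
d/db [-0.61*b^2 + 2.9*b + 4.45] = 2.9 - 1.22*b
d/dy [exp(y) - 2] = exp(y)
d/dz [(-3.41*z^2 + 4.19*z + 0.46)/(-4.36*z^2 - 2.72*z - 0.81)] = (27.5436*z^2 + 9.5354*z - 2.1427)/(19.0096*z^4 + 23.7184*z^3 + 14.4616*z^2 + 4.4064*z + 0.6561)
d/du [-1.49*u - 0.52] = -1.49000000000000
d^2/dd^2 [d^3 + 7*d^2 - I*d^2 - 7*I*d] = 6*d + 14 - 2*I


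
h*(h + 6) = h^2 + 6*h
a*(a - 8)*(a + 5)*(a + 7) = a^4 + 4*a^3 - 61*a^2 - 280*a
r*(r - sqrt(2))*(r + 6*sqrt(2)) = r^3 + 5*sqrt(2)*r^2 - 12*r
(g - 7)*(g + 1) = g^2 - 6*g - 7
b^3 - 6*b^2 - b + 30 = (b - 5)*(b - 3)*(b + 2)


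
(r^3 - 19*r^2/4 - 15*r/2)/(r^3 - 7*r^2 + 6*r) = (r + 5/4)/(r - 1)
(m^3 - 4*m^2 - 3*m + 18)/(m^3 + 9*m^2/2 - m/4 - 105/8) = 8*(m^3 - 4*m^2 - 3*m + 18)/(8*m^3 + 36*m^2 - 2*m - 105)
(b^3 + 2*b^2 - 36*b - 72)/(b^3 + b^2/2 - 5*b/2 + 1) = 2*(b^2 - 36)/(2*b^2 - 3*b + 1)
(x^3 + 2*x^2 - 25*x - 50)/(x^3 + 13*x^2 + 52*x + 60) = (x - 5)/(x + 6)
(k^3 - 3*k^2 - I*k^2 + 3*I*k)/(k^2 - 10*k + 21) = k*(k - I)/(k - 7)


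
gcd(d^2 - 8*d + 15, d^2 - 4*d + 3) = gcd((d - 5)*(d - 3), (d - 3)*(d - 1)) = d - 3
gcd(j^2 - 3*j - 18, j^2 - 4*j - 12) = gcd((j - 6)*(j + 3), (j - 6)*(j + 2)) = j - 6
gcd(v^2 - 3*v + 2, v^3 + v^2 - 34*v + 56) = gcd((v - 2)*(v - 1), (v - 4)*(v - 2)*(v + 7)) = v - 2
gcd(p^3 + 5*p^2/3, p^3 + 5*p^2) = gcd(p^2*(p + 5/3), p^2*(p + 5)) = p^2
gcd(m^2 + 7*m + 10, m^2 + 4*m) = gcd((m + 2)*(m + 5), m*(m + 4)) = 1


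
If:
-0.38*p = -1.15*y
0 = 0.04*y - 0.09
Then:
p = 6.81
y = 2.25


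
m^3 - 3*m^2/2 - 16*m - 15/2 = (m - 5)*(m + 1/2)*(m + 3)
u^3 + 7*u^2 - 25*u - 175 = (u - 5)*(u + 5)*(u + 7)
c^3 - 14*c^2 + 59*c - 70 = (c - 7)*(c - 5)*(c - 2)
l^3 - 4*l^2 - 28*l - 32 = (l - 8)*(l + 2)^2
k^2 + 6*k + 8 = (k + 2)*(k + 4)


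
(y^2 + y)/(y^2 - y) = (y + 1)/(y - 1)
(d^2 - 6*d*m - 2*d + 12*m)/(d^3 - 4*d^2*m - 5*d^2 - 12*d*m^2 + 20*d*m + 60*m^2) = (d - 2)/(d^2 + 2*d*m - 5*d - 10*m)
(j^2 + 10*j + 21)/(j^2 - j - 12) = (j + 7)/(j - 4)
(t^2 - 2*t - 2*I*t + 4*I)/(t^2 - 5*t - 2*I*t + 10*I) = (t - 2)/(t - 5)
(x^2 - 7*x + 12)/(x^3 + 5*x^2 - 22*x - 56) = (x - 3)/(x^2 + 9*x + 14)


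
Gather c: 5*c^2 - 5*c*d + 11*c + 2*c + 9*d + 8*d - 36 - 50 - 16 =5*c^2 + c*(13 - 5*d) + 17*d - 102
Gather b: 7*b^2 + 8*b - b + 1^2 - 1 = 7*b^2 + 7*b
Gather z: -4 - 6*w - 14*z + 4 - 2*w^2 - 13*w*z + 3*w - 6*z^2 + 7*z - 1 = -2*w^2 - 3*w - 6*z^2 + z*(-13*w - 7) - 1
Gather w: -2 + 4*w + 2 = 4*w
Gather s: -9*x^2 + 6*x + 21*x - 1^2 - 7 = -9*x^2 + 27*x - 8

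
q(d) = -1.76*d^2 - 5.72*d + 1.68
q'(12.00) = -47.96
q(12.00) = -320.40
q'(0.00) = -5.72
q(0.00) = 1.68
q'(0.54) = -7.62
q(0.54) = -1.92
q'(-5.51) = 13.68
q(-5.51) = -20.24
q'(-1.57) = -0.19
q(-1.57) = 6.32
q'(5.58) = -25.36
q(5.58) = -85.04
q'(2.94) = -16.07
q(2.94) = -30.35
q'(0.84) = -8.68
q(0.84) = -4.37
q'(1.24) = -10.08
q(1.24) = -8.12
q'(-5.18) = 12.51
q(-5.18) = -15.92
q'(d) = -3.52*d - 5.72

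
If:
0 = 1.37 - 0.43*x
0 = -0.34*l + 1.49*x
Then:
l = 13.96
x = 3.19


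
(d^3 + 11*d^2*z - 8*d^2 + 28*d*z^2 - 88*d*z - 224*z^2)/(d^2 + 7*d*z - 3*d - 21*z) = (d^2 + 4*d*z - 8*d - 32*z)/(d - 3)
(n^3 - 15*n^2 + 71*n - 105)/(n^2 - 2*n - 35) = (n^2 - 8*n + 15)/(n + 5)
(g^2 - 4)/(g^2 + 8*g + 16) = (g^2 - 4)/(g^2 + 8*g + 16)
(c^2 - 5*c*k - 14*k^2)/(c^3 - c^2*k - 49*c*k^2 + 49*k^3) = (c + 2*k)/(c^2 + 6*c*k - 7*k^2)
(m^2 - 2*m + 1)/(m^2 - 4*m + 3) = (m - 1)/(m - 3)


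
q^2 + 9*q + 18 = (q + 3)*(q + 6)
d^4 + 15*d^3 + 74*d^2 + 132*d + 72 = (d + 1)*(d + 2)*(d + 6)^2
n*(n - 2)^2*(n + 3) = n^4 - n^3 - 8*n^2 + 12*n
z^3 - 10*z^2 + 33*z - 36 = (z - 4)*(z - 3)^2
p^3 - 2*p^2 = p^2*(p - 2)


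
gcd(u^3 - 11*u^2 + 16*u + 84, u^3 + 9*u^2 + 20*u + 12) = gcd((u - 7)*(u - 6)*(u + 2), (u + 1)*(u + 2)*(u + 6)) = u + 2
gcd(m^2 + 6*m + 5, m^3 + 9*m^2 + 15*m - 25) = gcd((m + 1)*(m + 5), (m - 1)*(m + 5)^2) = m + 5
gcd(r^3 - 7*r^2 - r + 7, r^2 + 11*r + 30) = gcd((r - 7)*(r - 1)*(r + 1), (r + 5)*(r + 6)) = 1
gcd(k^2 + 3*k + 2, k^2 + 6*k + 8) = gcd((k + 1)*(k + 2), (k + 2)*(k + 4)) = k + 2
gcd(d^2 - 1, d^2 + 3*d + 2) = d + 1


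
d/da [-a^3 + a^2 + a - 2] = -3*a^2 + 2*a + 1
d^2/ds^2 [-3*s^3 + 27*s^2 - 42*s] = 54 - 18*s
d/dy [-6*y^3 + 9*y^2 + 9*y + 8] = -18*y^2 + 18*y + 9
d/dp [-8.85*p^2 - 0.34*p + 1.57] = -17.7*p - 0.34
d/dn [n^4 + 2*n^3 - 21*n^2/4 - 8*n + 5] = 4*n^3 + 6*n^2 - 21*n/2 - 8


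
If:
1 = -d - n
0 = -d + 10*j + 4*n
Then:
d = -n - 1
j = -n/2 - 1/10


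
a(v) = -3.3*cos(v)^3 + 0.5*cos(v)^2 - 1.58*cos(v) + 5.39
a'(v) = 9.9*sin(v)*cos(v)^2 - 1.0*sin(v)*cos(v) + 1.58*sin(v)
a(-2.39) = 8.10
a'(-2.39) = -5.19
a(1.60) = 5.44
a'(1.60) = 1.62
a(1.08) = 4.41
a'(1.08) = 2.92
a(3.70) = 9.10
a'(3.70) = -5.06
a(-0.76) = 3.25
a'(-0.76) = -4.17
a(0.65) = 2.78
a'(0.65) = 4.27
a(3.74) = 8.90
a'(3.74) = -5.16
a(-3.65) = 9.35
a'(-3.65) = 4.87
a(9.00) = 9.74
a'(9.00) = 4.41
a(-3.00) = 10.65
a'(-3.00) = -1.73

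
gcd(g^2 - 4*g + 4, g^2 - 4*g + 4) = g^2 - 4*g + 4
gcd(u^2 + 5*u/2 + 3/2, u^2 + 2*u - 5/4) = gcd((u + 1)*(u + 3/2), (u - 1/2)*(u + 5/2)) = 1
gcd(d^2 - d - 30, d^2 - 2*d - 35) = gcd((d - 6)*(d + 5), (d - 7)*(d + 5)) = d + 5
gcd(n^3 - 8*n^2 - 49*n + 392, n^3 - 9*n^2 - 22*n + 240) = n - 8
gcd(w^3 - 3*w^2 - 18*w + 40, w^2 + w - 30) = w - 5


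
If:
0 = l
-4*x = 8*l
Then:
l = 0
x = 0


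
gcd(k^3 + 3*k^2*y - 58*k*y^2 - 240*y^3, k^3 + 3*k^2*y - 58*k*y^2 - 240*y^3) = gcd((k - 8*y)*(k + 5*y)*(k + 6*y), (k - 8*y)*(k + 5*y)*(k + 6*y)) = -k^3 - 3*k^2*y + 58*k*y^2 + 240*y^3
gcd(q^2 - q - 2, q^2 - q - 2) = q^2 - q - 2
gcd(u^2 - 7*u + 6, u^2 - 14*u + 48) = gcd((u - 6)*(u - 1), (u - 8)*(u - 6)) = u - 6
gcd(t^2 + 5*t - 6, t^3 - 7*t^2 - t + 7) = t - 1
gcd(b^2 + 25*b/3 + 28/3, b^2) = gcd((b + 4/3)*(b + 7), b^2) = 1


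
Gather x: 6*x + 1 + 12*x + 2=18*x + 3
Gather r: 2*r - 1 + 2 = 2*r + 1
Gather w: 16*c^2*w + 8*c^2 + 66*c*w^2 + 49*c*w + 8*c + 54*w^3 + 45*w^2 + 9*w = 8*c^2 + 8*c + 54*w^3 + w^2*(66*c + 45) + w*(16*c^2 + 49*c + 9)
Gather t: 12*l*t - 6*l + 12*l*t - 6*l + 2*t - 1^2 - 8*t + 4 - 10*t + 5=-12*l + t*(24*l - 16) + 8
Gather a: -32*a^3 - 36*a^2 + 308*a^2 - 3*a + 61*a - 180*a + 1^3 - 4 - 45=-32*a^3 + 272*a^2 - 122*a - 48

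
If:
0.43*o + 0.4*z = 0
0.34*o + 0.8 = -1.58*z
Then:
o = 0.59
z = -0.63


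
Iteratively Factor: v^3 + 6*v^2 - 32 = (v + 4)*(v^2 + 2*v - 8) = (v - 2)*(v + 4)*(v + 4)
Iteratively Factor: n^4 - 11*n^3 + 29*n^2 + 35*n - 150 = (n - 5)*(n^3 - 6*n^2 - n + 30) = (n - 5)*(n - 3)*(n^2 - 3*n - 10) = (n - 5)*(n - 3)*(n + 2)*(n - 5)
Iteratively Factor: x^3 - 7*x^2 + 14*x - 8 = (x - 2)*(x^2 - 5*x + 4) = (x - 2)*(x - 1)*(x - 4)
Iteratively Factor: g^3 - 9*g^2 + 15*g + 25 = (g - 5)*(g^2 - 4*g - 5) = (g - 5)^2*(g + 1)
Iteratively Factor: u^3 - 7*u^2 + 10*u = (u - 5)*(u^2 - 2*u) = u*(u - 5)*(u - 2)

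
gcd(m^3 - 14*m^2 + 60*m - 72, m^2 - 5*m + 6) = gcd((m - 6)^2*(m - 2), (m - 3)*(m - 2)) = m - 2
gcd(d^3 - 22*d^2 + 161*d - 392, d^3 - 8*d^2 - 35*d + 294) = d^2 - 14*d + 49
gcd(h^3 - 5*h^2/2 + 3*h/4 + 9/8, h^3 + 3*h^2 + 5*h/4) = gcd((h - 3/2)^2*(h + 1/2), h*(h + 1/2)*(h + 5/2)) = h + 1/2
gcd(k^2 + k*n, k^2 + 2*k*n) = k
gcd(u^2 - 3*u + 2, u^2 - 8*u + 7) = u - 1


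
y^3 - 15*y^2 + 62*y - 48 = (y - 8)*(y - 6)*(y - 1)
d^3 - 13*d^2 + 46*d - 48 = (d - 8)*(d - 3)*(d - 2)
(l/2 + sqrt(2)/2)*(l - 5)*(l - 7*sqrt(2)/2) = l^3/2 - 5*l^2/2 - 5*sqrt(2)*l^2/4 - 7*l/2 + 25*sqrt(2)*l/4 + 35/2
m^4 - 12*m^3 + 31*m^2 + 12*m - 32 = (m - 8)*(m - 4)*(m - 1)*(m + 1)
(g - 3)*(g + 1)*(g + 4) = g^3 + 2*g^2 - 11*g - 12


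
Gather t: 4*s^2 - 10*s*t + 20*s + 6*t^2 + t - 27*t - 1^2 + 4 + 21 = 4*s^2 + 20*s + 6*t^2 + t*(-10*s - 26) + 24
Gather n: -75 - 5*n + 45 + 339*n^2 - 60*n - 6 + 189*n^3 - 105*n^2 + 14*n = 189*n^3 + 234*n^2 - 51*n - 36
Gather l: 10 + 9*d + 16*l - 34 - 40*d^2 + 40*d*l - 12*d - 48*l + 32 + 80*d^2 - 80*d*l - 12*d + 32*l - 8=40*d^2 - 40*d*l - 15*d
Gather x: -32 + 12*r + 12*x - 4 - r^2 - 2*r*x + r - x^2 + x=-r^2 + 13*r - x^2 + x*(13 - 2*r) - 36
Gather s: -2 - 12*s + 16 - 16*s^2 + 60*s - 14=-16*s^2 + 48*s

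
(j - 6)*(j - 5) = j^2 - 11*j + 30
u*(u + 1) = u^2 + u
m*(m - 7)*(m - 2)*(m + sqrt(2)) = m^4 - 9*m^3 + sqrt(2)*m^3 - 9*sqrt(2)*m^2 + 14*m^2 + 14*sqrt(2)*m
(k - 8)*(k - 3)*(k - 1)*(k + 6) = k^4 - 6*k^3 - 37*k^2 + 186*k - 144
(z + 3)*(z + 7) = z^2 + 10*z + 21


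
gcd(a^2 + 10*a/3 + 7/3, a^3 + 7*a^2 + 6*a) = a + 1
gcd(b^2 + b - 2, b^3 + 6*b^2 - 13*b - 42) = b + 2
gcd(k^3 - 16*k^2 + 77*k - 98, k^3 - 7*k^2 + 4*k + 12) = k - 2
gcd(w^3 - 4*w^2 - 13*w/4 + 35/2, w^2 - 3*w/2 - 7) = w^2 - 3*w/2 - 7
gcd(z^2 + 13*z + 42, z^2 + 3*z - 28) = z + 7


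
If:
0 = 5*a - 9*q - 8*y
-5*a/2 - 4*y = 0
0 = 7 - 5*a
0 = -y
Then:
No Solution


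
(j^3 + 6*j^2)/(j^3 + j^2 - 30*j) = j/(j - 5)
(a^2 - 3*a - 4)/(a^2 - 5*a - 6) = (a - 4)/(a - 6)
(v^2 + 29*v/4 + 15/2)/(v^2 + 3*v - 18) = (v + 5/4)/(v - 3)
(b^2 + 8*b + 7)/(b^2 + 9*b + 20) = (b^2 + 8*b + 7)/(b^2 + 9*b + 20)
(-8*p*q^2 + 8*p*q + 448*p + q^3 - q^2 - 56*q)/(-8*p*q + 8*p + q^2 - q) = (q^2 - q - 56)/(q - 1)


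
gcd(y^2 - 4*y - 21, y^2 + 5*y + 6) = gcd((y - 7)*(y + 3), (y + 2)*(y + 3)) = y + 3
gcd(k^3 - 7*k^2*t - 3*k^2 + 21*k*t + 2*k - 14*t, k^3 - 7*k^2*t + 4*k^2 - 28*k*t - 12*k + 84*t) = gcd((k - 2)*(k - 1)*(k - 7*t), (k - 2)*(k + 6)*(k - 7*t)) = -k^2 + 7*k*t + 2*k - 14*t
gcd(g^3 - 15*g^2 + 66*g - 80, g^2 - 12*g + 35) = g - 5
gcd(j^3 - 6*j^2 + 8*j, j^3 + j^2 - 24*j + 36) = j - 2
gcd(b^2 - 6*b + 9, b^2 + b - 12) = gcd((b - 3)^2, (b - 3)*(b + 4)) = b - 3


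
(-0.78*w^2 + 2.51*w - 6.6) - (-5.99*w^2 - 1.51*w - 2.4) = 5.21*w^2 + 4.02*w - 4.2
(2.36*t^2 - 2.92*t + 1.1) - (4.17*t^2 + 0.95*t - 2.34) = -1.81*t^2 - 3.87*t + 3.44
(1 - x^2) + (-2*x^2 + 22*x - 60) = -3*x^2 + 22*x - 59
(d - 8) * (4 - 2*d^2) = -2*d^3 + 16*d^2 + 4*d - 32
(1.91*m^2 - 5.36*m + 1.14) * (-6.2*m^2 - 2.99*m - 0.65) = -11.842*m^4 + 27.5211*m^3 + 7.7169*m^2 + 0.0754000000000006*m - 0.741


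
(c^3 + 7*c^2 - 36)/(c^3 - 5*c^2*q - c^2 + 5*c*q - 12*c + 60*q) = (-c^2 - 4*c + 12)/(-c^2 + 5*c*q + 4*c - 20*q)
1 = 1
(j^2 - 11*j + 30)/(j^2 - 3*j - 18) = (j - 5)/(j + 3)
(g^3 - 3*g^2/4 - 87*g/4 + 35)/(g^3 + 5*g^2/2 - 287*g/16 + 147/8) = 4*(g^2 + g - 20)/(4*g^2 + 17*g - 42)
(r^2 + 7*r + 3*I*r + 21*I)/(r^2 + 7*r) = (r + 3*I)/r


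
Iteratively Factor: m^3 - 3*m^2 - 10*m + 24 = (m + 3)*(m^2 - 6*m + 8) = (m - 2)*(m + 3)*(m - 4)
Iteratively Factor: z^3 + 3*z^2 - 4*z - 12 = (z + 3)*(z^2 - 4) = (z - 2)*(z + 3)*(z + 2)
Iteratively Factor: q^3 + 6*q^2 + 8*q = (q + 4)*(q^2 + 2*q) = q*(q + 4)*(q + 2)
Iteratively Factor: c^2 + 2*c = (c)*(c + 2)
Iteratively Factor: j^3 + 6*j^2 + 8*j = (j + 4)*(j^2 + 2*j) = j*(j + 4)*(j + 2)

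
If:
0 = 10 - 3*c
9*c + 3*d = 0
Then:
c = 10/3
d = -10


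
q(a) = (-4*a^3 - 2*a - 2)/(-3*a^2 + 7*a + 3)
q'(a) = (6*a - 7)*(-4*a^3 - 2*a - 2)/(-3*a^2 + 7*a + 3)^2 + (-12*a^2 - 2)/(-3*a^2 + 7*a + 3) = 2*(6*a^4 - 28*a^3 - 21*a^2 - 6*a + 4)/(9*a^4 - 42*a^3 + 31*a^2 + 42*a + 9)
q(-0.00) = -0.67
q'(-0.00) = 0.89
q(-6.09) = -6.05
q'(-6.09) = 1.22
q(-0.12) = -0.83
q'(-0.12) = 1.99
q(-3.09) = -2.58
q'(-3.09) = 1.07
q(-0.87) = -0.44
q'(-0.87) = 1.06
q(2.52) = -44.72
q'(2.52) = -277.78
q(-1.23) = -0.78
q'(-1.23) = 0.88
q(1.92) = -6.35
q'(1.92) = -13.92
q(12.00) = 20.11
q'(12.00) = 1.23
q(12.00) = 20.11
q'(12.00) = 1.23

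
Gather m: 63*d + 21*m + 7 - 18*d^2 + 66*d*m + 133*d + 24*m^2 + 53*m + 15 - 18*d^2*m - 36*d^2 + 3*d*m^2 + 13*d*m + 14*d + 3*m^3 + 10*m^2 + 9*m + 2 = -54*d^2 + 210*d + 3*m^3 + m^2*(3*d + 34) + m*(-18*d^2 + 79*d + 83) + 24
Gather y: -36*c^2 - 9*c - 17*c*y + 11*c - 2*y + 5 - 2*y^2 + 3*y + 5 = -36*c^2 + 2*c - 2*y^2 + y*(1 - 17*c) + 10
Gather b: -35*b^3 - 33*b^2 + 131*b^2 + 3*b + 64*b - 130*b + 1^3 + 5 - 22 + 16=-35*b^3 + 98*b^2 - 63*b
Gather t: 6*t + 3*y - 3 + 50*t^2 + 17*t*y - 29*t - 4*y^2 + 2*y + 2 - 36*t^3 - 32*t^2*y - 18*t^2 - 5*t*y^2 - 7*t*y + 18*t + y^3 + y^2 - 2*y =-36*t^3 + t^2*(32 - 32*y) + t*(-5*y^2 + 10*y - 5) + y^3 - 3*y^2 + 3*y - 1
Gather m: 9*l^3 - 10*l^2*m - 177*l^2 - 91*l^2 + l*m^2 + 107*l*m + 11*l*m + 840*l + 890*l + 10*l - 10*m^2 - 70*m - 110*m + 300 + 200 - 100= 9*l^3 - 268*l^2 + 1740*l + m^2*(l - 10) + m*(-10*l^2 + 118*l - 180) + 400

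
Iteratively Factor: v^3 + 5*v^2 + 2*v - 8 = (v + 2)*(v^2 + 3*v - 4) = (v - 1)*(v + 2)*(v + 4)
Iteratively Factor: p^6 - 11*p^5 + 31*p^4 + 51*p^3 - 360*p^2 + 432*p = (p)*(p^5 - 11*p^4 + 31*p^3 + 51*p^2 - 360*p + 432) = p*(p - 3)*(p^4 - 8*p^3 + 7*p^2 + 72*p - 144) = p*(p - 4)*(p - 3)*(p^3 - 4*p^2 - 9*p + 36) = p*(p - 4)*(p - 3)*(p + 3)*(p^2 - 7*p + 12) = p*(p - 4)*(p - 3)^2*(p + 3)*(p - 4)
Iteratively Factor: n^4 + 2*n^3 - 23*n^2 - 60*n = (n - 5)*(n^3 + 7*n^2 + 12*n) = n*(n - 5)*(n^2 + 7*n + 12) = n*(n - 5)*(n + 3)*(n + 4)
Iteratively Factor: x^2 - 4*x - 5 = (x + 1)*(x - 5)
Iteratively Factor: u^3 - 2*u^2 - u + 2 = (u - 2)*(u^2 - 1) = (u - 2)*(u - 1)*(u + 1)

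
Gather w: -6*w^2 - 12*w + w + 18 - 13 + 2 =-6*w^2 - 11*w + 7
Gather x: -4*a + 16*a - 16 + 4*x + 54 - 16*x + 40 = 12*a - 12*x + 78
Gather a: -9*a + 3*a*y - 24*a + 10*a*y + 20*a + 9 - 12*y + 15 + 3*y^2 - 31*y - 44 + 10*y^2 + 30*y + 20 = a*(13*y - 13) + 13*y^2 - 13*y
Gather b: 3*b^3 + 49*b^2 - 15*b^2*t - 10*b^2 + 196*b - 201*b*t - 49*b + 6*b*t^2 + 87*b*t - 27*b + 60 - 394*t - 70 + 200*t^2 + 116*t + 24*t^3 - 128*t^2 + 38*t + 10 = 3*b^3 + b^2*(39 - 15*t) + b*(6*t^2 - 114*t + 120) + 24*t^3 + 72*t^2 - 240*t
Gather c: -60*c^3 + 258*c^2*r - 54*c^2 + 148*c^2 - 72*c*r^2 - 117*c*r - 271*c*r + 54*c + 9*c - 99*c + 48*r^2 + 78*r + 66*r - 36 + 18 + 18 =-60*c^3 + c^2*(258*r + 94) + c*(-72*r^2 - 388*r - 36) + 48*r^2 + 144*r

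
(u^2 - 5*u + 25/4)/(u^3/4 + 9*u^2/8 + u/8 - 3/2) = 2*(4*u^2 - 20*u + 25)/(2*u^3 + 9*u^2 + u - 12)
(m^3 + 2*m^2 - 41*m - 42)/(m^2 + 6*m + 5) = (m^2 + m - 42)/(m + 5)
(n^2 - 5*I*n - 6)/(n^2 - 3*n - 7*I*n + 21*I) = (n^2 - 5*I*n - 6)/(n^2 - 3*n - 7*I*n + 21*I)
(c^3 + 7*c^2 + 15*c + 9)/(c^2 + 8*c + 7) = (c^2 + 6*c + 9)/(c + 7)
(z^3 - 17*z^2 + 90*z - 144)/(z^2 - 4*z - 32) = (z^2 - 9*z + 18)/(z + 4)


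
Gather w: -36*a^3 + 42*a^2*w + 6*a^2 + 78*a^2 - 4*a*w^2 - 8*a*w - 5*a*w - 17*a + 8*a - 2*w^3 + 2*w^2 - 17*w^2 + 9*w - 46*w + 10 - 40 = -36*a^3 + 84*a^2 - 9*a - 2*w^3 + w^2*(-4*a - 15) + w*(42*a^2 - 13*a - 37) - 30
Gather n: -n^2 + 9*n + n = -n^2 + 10*n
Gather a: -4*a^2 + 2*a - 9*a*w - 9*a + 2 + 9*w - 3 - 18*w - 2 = -4*a^2 + a*(-9*w - 7) - 9*w - 3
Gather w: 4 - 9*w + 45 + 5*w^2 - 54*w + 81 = 5*w^2 - 63*w + 130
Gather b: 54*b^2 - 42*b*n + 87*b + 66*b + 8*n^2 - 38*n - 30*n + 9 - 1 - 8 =54*b^2 + b*(153 - 42*n) + 8*n^2 - 68*n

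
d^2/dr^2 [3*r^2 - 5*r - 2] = 6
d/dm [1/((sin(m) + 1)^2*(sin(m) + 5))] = -(3*sin(m) + 11)*cos(m)/((sin(m) + 1)^3*(sin(m) + 5)^2)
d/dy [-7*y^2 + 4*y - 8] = 4 - 14*y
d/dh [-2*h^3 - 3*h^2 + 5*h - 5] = -6*h^2 - 6*h + 5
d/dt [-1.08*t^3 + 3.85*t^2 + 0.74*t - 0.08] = -3.24*t^2 + 7.7*t + 0.74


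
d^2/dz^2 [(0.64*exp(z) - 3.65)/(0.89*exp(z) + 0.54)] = (1.940814 - 3.198749*exp(z))*exp(z)/(0.704969*exp(3*z) + 1.283202*exp(2*z) + 0.778572*exp(z) + 0.157464)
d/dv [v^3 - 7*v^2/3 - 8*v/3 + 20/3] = 3*v^2 - 14*v/3 - 8/3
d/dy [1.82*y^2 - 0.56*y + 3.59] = 3.64*y - 0.56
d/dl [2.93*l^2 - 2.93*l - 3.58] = 5.86*l - 2.93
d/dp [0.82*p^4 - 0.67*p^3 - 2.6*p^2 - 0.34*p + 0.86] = 3.28*p^3 - 2.01*p^2 - 5.2*p - 0.34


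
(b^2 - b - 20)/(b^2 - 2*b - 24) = (b - 5)/(b - 6)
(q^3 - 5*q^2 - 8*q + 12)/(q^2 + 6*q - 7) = (q^2 - 4*q - 12)/(q + 7)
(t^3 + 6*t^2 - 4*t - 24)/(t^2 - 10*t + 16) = (t^2 + 8*t + 12)/(t - 8)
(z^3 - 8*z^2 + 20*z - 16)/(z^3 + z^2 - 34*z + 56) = (z - 2)/(z + 7)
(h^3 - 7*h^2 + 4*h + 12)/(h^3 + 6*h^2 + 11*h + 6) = (h^2 - 8*h + 12)/(h^2 + 5*h + 6)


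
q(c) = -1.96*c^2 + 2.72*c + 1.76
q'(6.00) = -20.80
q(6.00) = -52.48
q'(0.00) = 2.72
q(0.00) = 1.76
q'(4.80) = -16.10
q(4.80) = -30.34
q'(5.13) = -17.39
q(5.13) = -35.87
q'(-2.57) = 12.79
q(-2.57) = -18.18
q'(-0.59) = 5.03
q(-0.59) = -0.53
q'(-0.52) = 4.76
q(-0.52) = -0.18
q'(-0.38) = 4.21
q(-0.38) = 0.44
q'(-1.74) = 9.54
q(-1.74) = -8.91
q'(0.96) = -1.04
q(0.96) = 2.56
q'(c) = 2.72 - 3.92*c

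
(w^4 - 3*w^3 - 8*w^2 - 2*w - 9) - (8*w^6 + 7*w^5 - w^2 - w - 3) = -8*w^6 - 7*w^5 + w^4 - 3*w^3 - 7*w^2 - w - 6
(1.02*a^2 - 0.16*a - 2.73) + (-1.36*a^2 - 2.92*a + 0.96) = -0.34*a^2 - 3.08*a - 1.77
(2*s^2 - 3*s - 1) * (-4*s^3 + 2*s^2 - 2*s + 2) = -8*s^5 + 16*s^4 - 6*s^3 + 8*s^2 - 4*s - 2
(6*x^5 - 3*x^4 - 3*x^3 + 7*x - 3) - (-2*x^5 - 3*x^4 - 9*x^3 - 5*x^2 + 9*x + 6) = 8*x^5 + 6*x^3 + 5*x^2 - 2*x - 9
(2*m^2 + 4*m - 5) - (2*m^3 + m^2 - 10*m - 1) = -2*m^3 + m^2 + 14*m - 4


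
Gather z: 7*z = 7*z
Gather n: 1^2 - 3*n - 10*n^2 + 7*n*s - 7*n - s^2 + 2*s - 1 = -10*n^2 + n*(7*s - 10) - s^2 + 2*s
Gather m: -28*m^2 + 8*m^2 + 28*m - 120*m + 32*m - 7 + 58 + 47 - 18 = -20*m^2 - 60*m + 80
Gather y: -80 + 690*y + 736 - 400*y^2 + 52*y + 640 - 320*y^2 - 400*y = -720*y^2 + 342*y + 1296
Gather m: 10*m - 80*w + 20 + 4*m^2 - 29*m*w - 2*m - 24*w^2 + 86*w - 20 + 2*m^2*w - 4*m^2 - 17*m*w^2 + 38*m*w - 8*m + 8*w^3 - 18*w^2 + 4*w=2*m^2*w + m*(-17*w^2 + 9*w) + 8*w^3 - 42*w^2 + 10*w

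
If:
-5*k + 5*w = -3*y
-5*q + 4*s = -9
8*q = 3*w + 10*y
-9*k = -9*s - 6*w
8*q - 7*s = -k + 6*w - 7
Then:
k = 4227/806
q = 4543/1209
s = 5917/2418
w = 1691/403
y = 325/186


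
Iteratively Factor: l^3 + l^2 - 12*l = (l)*(l^2 + l - 12) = l*(l + 4)*(l - 3)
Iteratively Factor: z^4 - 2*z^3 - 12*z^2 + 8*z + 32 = (z - 4)*(z^3 + 2*z^2 - 4*z - 8) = (z - 4)*(z + 2)*(z^2 - 4) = (z - 4)*(z - 2)*(z + 2)*(z + 2)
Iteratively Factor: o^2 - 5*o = (o - 5)*(o)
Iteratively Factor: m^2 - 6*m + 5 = (m - 5)*(m - 1)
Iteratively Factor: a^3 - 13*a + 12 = (a - 3)*(a^2 + 3*a - 4) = (a - 3)*(a - 1)*(a + 4)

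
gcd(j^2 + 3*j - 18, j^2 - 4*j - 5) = 1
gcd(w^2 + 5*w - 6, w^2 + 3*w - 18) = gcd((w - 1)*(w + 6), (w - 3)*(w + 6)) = w + 6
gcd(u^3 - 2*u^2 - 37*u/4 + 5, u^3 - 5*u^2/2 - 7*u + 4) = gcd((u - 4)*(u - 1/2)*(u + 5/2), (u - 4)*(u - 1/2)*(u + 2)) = u^2 - 9*u/2 + 2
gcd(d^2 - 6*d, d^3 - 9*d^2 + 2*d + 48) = 1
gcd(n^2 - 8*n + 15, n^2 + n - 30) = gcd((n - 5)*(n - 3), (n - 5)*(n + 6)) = n - 5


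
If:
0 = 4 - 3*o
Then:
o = 4/3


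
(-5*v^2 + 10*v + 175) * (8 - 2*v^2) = 10*v^4 - 20*v^3 - 390*v^2 + 80*v + 1400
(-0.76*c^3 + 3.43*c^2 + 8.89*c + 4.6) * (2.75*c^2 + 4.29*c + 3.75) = -2.09*c^5 + 6.1721*c^4 + 36.3122*c^3 + 63.6506*c^2 + 53.0715*c + 17.25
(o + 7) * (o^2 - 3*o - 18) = o^3 + 4*o^2 - 39*o - 126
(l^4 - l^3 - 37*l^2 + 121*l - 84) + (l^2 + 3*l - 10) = l^4 - l^3 - 36*l^2 + 124*l - 94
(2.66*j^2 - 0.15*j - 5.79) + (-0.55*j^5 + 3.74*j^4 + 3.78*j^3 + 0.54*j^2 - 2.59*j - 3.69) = -0.55*j^5 + 3.74*j^4 + 3.78*j^3 + 3.2*j^2 - 2.74*j - 9.48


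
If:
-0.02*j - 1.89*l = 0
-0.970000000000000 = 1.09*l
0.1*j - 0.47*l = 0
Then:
No Solution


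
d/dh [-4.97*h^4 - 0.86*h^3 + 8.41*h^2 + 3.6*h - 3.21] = -19.88*h^3 - 2.58*h^2 + 16.82*h + 3.6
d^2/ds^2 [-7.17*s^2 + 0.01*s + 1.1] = -14.3400000000000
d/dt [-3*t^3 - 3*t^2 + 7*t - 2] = -9*t^2 - 6*t + 7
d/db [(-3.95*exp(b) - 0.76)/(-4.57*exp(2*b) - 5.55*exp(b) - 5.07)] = (-18.0515*exp(2*b) - 6.9464*exp(b) + 15.8085)*exp(b)/(20.8849*exp(4*b) + 50.727*exp(3*b) + 77.1423*exp(2*b) + 56.277*exp(b) + 25.7049)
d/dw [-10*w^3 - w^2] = 2*w*(-15*w - 1)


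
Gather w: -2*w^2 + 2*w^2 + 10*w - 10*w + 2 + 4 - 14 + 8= 0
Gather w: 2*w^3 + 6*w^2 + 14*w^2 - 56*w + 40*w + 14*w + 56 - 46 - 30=2*w^3 + 20*w^2 - 2*w - 20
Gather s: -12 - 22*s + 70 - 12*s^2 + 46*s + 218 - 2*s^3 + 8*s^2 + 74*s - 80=-2*s^3 - 4*s^2 + 98*s + 196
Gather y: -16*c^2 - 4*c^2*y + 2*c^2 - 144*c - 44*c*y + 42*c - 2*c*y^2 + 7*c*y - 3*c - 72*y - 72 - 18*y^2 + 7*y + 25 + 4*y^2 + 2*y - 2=-14*c^2 - 105*c + y^2*(-2*c - 14) + y*(-4*c^2 - 37*c - 63) - 49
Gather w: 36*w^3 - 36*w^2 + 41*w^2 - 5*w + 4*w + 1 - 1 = 36*w^3 + 5*w^2 - w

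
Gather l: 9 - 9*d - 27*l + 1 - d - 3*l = -10*d - 30*l + 10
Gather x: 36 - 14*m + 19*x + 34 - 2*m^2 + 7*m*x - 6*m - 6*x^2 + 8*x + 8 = -2*m^2 - 20*m - 6*x^2 + x*(7*m + 27) + 78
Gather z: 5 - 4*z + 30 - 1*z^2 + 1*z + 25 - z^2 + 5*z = -2*z^2 + 2*z + 60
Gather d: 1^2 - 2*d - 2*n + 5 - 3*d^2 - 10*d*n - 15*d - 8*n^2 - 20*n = -3*d^2 + d*(-10*n - 17) - 8*n^2 - 22*n + 6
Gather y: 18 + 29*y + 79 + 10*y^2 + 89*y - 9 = 10*y^2 + 118*y + 88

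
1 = 1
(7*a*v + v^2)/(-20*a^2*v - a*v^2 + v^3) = (7*a + v)/(-20*a^2 - a*v + v^2)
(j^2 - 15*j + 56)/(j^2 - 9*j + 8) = (j - 7)/(j - 1)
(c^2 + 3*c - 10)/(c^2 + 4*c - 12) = (c + 5)/(c + 6)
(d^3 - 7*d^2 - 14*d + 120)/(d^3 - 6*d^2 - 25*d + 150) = (d + 4)/(d + 5)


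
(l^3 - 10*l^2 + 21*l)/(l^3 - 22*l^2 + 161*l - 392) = l*(l - 3)/(l^2 - 15*l + 56)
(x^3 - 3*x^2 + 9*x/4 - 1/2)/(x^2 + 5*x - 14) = (x^2 - x + 1/4)/(x + 7)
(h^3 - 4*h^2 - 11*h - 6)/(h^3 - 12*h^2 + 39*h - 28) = (h^3 - 4*h^2 - 11*h - 6)/(h^3 - 12*h^2 + 39*h - 28)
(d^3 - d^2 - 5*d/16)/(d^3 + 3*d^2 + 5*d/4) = (16*d^2 - 16*d - 5)/(4*(4*d^2 + 12*d + 5))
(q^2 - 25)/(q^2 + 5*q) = (q - 5)/q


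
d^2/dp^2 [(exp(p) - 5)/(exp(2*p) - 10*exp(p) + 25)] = (exp(p) + 5)*exp(p)/(exp(3*p) - 15*exp(2*p) + 75*exp(p) - 125)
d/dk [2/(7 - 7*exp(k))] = 1/(14*sinh(k/2)^2)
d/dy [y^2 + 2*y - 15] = 2*y + 2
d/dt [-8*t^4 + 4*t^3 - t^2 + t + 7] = -32*t^3 + 12*t^2 - 2*t + 1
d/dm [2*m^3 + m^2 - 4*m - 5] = 6*m^2 + 2*m - 4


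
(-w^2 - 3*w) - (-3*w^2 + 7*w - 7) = 2*w^2 - 10*w + 7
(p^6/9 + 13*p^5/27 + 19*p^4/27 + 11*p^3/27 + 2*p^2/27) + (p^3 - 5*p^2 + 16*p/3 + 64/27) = p^6/9 + 13*p^5/27 + 19*p^4/27 + 38*p^3/27 - 133*p^2/27 + 16*p/3 + 64/27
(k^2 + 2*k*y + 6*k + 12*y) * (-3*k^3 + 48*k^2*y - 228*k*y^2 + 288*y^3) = -3*k^5 + 42*k^4*y - 18*k^4 - 132*k^3*y^2 + 252*k^3*y - 168*k^2*y^3 - 792*k^2*y^2 + 576*k*y^4 - 1008*k*y^3 + 3456*y^4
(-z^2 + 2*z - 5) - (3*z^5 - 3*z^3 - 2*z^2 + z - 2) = -3*z^5 + 3*z^3 + z^2 + z - 3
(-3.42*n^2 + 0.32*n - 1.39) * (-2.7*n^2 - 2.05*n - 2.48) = 9.234*n^4 + 6.147*n^3 + 11.5786*n^2 + 2.0559*n + 3.4472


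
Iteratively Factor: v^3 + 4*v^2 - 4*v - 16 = (v + 2)*(v^2 + 2*v - 8) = (v - 2)*(v + 2)*(v + 4)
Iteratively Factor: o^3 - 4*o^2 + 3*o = (o - 1)*(o^2 - 3*o) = (o - 3)*(o - 1)*(o)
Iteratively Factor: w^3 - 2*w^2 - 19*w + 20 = (w + 4)*(w^2 - 6*w + 5) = (w - 5)*(w + 4)*(w - 1)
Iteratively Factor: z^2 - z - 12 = (z + 3)*(z - 4)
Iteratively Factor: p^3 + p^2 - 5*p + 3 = (p - 1)*(p^2 + 2*p - 3) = (p - 1)*(p + 3)*(p - 1)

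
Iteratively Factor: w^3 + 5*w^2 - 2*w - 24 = (w + 3)*(w^2 + 2*w - 8) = (w + 3)*(w + 4)*(w - 2)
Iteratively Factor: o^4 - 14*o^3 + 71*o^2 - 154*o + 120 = (o - 4)*(o^3 - 10*o^2 + 31*o - 30) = (o - 4)*(o - 3)*(o^2 - 7*o + 10) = (o - 5)*(o - 4)*(o - 3)*(o - 2)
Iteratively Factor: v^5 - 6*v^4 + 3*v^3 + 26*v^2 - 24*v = (v + 2)*(v^4 - 8*v^3 + 19*v^2 - 12*v) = v*(v + 2)*(v^3 - 8*v^2 + 19*v - 12) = v*(v - 3)*(v + 2)*(v^2 - 5*v + 4) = v*(v - 3)*(v - 1)*(v + 2)*(v - 4)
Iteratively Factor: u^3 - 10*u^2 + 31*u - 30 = (u - 3)*(u^2 - 7*u + 10) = (u - 5)*(u - 3)*(u - 2)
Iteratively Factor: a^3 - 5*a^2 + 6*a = (a - 2)*(a^2 - 3*a) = (a - 3)*(a - 2)*(a)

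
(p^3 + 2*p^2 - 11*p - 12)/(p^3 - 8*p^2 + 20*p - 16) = (p^3 + 2*p^2 - 11*p - 12)/(p^3 - 8*p^2 + 20*p - 16)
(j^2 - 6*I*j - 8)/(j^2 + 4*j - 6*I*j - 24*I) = (j^2 - 6*I*j - 8)/(j^2 + j*(4 - 6*I) - 24*I)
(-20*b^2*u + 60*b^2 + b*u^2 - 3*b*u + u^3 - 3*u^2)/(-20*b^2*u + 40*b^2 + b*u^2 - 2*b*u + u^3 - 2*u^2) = (u - 3)/(u - 2)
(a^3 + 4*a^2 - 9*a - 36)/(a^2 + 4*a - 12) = (a^3 + 4*a^2 - 9*a - 36)/(a^2 + 4*a - 12)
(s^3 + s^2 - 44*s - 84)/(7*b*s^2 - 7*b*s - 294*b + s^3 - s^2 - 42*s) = (s + 2)/(7*b + s)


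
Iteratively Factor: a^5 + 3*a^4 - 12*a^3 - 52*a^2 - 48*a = (a + 2)*(a^4 + a^3 - 14*a^2 - 24*a) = (a + 2)^2*(a^3 - a^2 - 12*a) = (a + 2)^2*(a + 3)*(a^2 - 4*a) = a*(a + 2)^2*(a + 3)*(a - 4)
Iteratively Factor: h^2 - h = (h - 1)*(h)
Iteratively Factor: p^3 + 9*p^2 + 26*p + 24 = (p + 2)*(p^2 + 7*p + 12) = (p + 2)*(p + 4)*(p + 3)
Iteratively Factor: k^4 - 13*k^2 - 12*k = (k + 1)*(k^3 - k^2 - 12*k) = (k + 1)*(k + 3)*(k^2 - 4*k) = (k - 4)*(k + 1)*(k + 3)*(k)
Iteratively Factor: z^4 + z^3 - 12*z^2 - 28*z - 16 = (z + 2)*(z^3 - z^2 - 10*z - 8) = (z - 4)*(z + 2)*(z^2 + 3*z + 2) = (z - 4)*(z + 1)*(z + 2)*(z + 2)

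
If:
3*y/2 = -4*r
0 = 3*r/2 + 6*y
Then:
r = 0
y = 0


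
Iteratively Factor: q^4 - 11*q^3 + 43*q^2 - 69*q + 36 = (q - 3)*(q^3 - 8*q^2 + 19*q - 12) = (q - 4)*(q - 3)*(q^2 - 4*q + 3) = (q - 4)*(q - 3)^2*(q - 1)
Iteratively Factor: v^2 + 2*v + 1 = (v + 1)*(v + 1)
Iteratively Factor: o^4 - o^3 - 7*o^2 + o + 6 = (o + 2)*(o^3 - 3*o^2 - o + 3) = (o + 1)*(o + 2)*(o^2 - 4*o + 3) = (o - 3)*(o + 1)*(o + 2)*(o - 1)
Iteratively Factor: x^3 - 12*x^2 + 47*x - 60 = (x - 5)*(x^2 - 7*x + 12) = (x - 5)*(x - 3)*(x - 4)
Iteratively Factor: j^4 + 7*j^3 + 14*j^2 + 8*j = (j + 4)*(j^3 + 3*j^2 + 2*j) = j*(j + 4)*(j^2 + 3*j + 2) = j*(j + 1)*(j + 4)*(j + 2)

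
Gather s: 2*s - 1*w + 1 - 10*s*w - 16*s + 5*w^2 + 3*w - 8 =s*(-10*w - 14) + 5*w^2 + 2*w - 7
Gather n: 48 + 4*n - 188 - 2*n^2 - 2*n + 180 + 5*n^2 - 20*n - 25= 3*n^2 - 18*n + 15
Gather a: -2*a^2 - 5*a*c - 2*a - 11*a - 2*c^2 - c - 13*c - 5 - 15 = -2*a^2 + a*(-5*c - 13) - 2*c^2 - 14*c - 20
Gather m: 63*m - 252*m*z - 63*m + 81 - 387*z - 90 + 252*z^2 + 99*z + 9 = -252*m*z + 252*z^2 - 288*z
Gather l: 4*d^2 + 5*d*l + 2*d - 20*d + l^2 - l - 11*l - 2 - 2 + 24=4*d^2 - 18*d + l^2 + l*(5*d - 12) + 20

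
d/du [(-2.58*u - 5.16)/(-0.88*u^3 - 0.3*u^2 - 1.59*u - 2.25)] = (2.2704*u^3 + 0.774*u^2 + 4.1022*u - (2.58*u + 5.16)*(2.64*u^2 + 0.6*u + 1.59) + 5.805)/(0.88*u^3 + 0.3*u^2 + 1.59*u + 2.25)^2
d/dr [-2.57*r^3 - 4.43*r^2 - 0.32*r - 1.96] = -7.71*r^2 - 8.86*r - 0.32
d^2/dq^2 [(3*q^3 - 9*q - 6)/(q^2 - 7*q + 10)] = 216/(q^3 - 15*q^2 + 75*q - 125)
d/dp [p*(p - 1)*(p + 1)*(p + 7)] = 4*p^3 + 21*p^2 - 2*p - 7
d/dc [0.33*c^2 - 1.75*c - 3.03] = 0.66*c - 1.75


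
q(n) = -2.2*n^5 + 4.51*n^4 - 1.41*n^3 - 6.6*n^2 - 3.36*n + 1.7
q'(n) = -11.0*n^4 + 18.04*n^3 - 4.23*n^2 - 13.2*n - 3.36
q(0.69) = -3.55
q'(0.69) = -11.05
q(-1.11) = 9.78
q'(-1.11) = -35.29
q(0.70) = -3.66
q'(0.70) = -11.13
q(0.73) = -3.99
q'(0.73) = -11.36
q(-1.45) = 31.03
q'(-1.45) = -96.74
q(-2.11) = 174.05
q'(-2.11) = -381.84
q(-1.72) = 67.72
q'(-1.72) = -181.24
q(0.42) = -0.87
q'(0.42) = -8.66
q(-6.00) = 23040.98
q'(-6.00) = -18229.08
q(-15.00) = 1902269.60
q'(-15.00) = -618517.11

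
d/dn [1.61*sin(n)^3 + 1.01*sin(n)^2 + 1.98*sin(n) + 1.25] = (4.83*sin(n)^2 + 2.02*sin(n) + 1.98)*cos(n)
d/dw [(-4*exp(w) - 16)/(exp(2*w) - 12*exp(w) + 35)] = 4*(2*(exp(w) - 6)*(exp(w) + 4) - exp(2*w) + 12*exp(w) - 35)*exp(w)/(exp(2*w) - 12*exp(w) + 35)^2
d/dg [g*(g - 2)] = 2*g - 2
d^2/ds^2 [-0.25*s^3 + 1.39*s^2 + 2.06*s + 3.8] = 2.78 - 1.5*s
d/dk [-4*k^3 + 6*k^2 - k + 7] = -12*k^2 + 12*k - 1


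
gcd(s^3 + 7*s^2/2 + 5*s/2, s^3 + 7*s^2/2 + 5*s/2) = s^3 + 7*s^2/2 + 5*s/2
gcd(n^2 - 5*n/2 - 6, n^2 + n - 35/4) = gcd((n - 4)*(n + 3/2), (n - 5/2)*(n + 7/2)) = 1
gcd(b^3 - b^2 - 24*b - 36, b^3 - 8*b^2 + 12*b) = b - 6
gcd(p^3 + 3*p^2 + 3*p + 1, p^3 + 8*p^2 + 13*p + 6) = p^2 + 2*p + 1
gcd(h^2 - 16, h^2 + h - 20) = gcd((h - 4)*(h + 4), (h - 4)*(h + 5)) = h - 4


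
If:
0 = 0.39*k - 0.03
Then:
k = 0.08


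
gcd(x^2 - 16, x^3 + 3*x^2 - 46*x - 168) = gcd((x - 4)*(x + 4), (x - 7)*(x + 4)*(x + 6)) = x + 4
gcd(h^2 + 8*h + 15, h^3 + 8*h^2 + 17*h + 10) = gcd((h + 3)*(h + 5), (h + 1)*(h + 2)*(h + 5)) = h + 5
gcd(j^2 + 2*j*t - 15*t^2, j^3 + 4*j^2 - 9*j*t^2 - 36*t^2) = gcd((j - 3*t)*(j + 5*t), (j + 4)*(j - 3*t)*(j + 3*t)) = -j + 3*t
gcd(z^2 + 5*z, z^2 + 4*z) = z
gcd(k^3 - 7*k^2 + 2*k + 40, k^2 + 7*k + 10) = k + 2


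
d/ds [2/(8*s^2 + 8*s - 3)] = 16*(-2*s - 1)/(8*s^2 + 8*s - 3)^2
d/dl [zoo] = 0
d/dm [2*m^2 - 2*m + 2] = 4*m - 2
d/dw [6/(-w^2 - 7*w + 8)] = 6*(2*w + 7)/(w^2 + 7*w - 8)^2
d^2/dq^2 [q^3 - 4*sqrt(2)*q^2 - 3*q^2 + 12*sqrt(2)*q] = 6*q - 8*sqrt(2) - 6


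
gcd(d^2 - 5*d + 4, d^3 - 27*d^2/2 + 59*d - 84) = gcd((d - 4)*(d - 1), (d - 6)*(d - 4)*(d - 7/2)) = d - 4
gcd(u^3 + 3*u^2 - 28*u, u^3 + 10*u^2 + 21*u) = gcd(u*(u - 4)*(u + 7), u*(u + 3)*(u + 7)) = u^2 + 7*u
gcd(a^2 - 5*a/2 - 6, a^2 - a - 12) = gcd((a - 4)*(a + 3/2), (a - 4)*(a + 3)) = a - 4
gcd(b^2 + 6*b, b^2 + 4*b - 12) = b + 6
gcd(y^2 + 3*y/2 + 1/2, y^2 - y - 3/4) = y + 1/2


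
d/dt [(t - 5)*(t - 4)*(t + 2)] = 3*t^2 - 14*t + 2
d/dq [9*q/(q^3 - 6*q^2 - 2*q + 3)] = 9*(-2*q^3 + 6*q^2 + 3)/(q^6 - 12*q^5 + 32*q^4 + 30*q^3 - 32*q^2 - 12*q + 9)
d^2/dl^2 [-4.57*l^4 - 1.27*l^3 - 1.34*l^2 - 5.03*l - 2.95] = -54.84*l^2 - 7.62*l - 2.68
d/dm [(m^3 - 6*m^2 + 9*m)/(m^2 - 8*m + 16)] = (m^3 - 12*m^2 + 39*m - 36)/(m^3 - 12*m^2 + 48*m - 64)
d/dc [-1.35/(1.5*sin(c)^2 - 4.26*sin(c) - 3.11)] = (4.05*sin(c) - 5.751)*cos(c)/(-1.5*sin(c)^2 + 4.26*sin(c) + 3.11)^2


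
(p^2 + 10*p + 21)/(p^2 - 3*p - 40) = (p^2 + 10*p + 21)/(p^2 - 3*p - 40)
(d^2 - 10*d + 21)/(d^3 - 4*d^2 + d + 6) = (d - 7)/(d^2 - d - 2)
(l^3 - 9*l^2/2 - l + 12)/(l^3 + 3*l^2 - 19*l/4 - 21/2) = 2*(l - 4)/(2*l + 7)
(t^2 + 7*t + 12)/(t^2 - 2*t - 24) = (t + 3)/(t - 6)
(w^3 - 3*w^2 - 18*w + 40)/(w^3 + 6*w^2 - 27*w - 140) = (w - 2)/(w + 7)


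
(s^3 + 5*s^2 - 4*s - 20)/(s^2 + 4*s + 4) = (s^2 + 3*s - 10)/(s + 2)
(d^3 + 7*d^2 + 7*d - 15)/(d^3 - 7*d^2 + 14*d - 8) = (d^2 + 8*d + 15)/(d^2 - 6*d + 8)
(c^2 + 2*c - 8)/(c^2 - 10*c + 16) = (c + 4)/(c - 8)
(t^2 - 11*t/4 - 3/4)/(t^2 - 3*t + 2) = (4*t^2 - 11*t - 3)/(4*(t^2 - 3*t + 2))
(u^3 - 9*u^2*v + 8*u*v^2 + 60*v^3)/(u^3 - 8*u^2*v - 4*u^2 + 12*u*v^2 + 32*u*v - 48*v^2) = (u^2 - 3*u*v - 10*v^2)/(u^2 - 2*u*v - 4*u + 8*v)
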